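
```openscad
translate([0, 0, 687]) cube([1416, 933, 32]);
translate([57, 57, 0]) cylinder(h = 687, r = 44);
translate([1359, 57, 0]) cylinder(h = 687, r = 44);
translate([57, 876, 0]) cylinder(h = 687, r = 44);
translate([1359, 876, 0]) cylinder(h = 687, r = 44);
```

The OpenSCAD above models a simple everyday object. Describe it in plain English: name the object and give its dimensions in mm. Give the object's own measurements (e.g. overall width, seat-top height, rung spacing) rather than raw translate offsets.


A table: top 1416 mm (x) × 933 mm (y), 32 mm thick, upper face at z = 719 mm, on four round legs of 88 mm diameter, each leg's bounding box inset 13 mm from the nearest pair of top edges from z = 0 to the bottom of the top.


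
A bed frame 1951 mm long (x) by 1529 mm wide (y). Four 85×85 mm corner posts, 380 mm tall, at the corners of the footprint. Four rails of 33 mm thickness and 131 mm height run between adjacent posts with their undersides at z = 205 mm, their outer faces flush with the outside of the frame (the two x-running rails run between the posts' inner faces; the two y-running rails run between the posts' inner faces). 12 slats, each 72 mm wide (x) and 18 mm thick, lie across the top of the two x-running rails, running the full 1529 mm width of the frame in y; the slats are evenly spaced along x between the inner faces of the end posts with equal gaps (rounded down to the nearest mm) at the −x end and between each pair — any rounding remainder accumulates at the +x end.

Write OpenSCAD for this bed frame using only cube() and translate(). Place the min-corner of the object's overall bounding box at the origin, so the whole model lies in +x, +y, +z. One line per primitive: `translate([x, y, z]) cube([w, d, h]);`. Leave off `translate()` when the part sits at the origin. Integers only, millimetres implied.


// slat z = rail_z + rail_h = 205 + 131 = 336
// slat gap = ⌊(1781 − 12·72) / 13⌋ = 70
cube([85, 85, 380]);
translate([0, 1444, 0]) cube([85, 85, 380]);
translate([1866, 0, 0]) cube([85, 85, 380]);
translate([1866, 1444, 0]) cube([85, 85, 380]);
translate([85, 0, 205]) cube([1781, 33, 131]);
translate([85, 1496, 205]) cube([1781, 33, 131]);
translate([0, 85, 205]) cube([33, 1359, 131]);
translate([1918, 85, 205]) cube([33, 1359, 131]);
translate([155, 0, 336]) cube([72, 1529, 18]);
translate([297, 0, 336]) cube([72, 1529, 18]);
translate([439, 0, 336]) cube([72, 1529, 18]);
translate([581, 0, 336]) cube([72, 1529, 18]);
translate([723, 0, 336]) cube([72, 1529, 18]);
translate([865, 0, 336]) cube([72, 1529, 18]);
translate([1007, 0, 336]) cube([72, 1529, 18]);
translate([1149, 0, 336]) cube([72, 1529, 18]);
translate([1291, 0, 336]) cube([72, 1529, 18]);
translate([1433, 0, 336]) cube([72, 1529, 18]);
translate([1575, 0, 336]) cube([72, 1529, 18]);
translate([1717, 0, 336]) cube([72, 1529, 18]);


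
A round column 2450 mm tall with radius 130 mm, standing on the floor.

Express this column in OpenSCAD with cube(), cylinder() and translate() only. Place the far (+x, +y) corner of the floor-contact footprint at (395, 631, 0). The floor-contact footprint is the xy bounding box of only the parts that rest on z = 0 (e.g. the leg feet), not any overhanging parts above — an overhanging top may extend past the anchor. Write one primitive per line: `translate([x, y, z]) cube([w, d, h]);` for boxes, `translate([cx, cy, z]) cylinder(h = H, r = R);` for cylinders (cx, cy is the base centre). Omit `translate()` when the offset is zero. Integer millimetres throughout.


translate([265, 501, 0]) cylinder(h = 2450, r = 130);


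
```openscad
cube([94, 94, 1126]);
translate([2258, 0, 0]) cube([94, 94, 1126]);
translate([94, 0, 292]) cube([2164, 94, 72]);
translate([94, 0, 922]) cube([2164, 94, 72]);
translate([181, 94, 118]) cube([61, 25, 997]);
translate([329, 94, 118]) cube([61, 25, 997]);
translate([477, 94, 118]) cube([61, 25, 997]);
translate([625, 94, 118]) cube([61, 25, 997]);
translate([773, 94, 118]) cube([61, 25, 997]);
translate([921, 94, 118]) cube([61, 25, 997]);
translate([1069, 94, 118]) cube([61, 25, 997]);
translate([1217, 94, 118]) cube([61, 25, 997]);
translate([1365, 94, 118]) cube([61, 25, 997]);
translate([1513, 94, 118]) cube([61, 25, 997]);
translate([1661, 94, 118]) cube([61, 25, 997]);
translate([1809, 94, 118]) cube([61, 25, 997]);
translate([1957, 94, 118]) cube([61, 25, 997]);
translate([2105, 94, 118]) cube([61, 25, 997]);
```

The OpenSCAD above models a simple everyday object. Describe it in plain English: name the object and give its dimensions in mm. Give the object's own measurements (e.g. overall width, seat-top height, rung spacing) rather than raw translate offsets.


A fence section. Two 94×94 mm posts, 1126 mm tall, stand on the floor with a clear span of 2164 mm between their inner faces. Two horizontal rails of 94×72 mm section span the gap between the posts with their undersides at z = 292 mm and z = 922 mm, flush with the posts' −y face. 14 pickets, each 61 mm wide, 25 mm thick and 997 mm tall, are fixed to the +y face of the rails with their bottoms at z = 118 mm, spaced across the span with a 87 mm gap after the −x post and between neighbouring pickets, with 92 mm left before the +x post.


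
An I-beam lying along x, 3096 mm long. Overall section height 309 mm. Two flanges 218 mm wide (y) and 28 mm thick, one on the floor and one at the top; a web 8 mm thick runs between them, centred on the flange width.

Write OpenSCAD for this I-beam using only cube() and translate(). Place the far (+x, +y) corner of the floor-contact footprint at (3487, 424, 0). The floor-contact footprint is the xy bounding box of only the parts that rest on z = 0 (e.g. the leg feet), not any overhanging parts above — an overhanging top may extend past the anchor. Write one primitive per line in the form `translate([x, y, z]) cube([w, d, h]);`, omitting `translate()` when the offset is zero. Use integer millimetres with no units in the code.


translate([391, 206, 0]) cube([3096, 218, 28]);
translate([391, 311, 28]) cube([3096, 8, 253]);
translate([391, 206, 281]) cube([3096, 218, 28]);


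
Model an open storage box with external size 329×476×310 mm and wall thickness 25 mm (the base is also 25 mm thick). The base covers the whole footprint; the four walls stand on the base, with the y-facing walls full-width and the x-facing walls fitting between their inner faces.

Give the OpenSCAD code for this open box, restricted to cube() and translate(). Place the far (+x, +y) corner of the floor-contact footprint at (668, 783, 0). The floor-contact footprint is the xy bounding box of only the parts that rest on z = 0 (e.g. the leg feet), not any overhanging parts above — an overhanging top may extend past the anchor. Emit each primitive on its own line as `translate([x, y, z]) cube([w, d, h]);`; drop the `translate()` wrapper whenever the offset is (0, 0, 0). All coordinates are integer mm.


translate([339, 307, 0]) cube([329, 476, 25]);
translate([339, 307, 25]) cube([329, 25, 285]);
translate([339, 758, 25]) cube([329, 25, 285]);
translate([339, 332, 25]) cube([25, 426, 285]);
translate([643, 332, 25]) cube([25, 426, 285]);


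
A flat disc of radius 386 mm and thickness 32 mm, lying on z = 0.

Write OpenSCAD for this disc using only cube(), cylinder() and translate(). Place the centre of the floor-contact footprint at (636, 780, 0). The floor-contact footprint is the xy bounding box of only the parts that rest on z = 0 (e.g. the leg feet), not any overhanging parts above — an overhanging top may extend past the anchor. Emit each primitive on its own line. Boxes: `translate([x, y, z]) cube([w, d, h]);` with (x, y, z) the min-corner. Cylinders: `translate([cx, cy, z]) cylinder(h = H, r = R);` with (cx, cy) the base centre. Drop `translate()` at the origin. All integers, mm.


translate([636, 780, 0]) cylinder(h = 32, r = 386);


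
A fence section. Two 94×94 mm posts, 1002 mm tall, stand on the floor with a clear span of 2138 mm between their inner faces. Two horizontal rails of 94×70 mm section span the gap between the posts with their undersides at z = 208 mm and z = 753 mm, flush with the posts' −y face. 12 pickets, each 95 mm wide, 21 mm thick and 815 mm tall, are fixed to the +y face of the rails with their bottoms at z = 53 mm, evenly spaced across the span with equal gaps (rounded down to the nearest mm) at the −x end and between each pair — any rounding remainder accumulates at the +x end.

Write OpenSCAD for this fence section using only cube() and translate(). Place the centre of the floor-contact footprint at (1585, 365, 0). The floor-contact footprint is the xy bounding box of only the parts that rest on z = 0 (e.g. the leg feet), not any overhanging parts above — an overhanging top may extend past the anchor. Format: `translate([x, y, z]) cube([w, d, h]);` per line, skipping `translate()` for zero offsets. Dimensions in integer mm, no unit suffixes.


translate([422, 318, 0]) cube([94, 94, 1002]);
translate([2654, 318, 0]) cube([94, 94, 1002]);
translate([516, 318, 208]) cube([2138, 94, 70]);
translate([516, 318, 753]) cube([2138, 94, 70]);
translate([592, 412, 53]) cube([95, 21, 815]);
translate([763, 412, 53]) cube([95, 21, 815]);
translate([934, 412, 53]) cube([95, 21, 815]);
translate([1105, 412, 53]) cube([95, 21, 815]);
translate([1276, 412, 53]) cube([95, 21, 815]);
translate([1447, 412, 53]) cube([95, 21, 815]);
translate([1618, 412, 53]) cube([95, 21, 815]);
translate([1789, 412, 53]) cube([95, 21, 815]);
translate([1960, 412, 53]) cube([95, 21, 815]);
translate([2131, 412, 53]) cube([95, 21, 815]);
translate([2302, 412, 53]) cube([95, 21, 815]);
translate([2473, 412, 53]) cube([95, 21, 815]);


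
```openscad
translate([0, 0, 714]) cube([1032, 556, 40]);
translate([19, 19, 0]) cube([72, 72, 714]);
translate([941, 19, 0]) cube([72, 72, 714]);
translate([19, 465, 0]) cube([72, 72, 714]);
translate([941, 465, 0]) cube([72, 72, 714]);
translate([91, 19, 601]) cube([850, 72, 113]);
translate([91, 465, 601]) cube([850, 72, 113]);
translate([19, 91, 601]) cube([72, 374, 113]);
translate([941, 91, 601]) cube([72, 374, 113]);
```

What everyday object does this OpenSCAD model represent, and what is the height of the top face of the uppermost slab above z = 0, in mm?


A table. The table height is 754 mm.

A 1032×556×40 slab sits at z = 714 on four 72 mm square posts — a table. The top surface is at 714 + 40 = 754 mm.


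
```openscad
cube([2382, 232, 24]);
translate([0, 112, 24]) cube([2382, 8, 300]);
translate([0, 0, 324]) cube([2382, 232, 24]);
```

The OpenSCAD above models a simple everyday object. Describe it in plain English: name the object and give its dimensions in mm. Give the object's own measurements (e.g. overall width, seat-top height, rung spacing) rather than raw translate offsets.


An I-beam lying along x, 2382 mm long. Overall section height 348 mm. Two flanges 232 mm wide (y) and 24 mm thick, one on the floor and one at the top; a web 8 mm thick runs between them, centred on the flange width.


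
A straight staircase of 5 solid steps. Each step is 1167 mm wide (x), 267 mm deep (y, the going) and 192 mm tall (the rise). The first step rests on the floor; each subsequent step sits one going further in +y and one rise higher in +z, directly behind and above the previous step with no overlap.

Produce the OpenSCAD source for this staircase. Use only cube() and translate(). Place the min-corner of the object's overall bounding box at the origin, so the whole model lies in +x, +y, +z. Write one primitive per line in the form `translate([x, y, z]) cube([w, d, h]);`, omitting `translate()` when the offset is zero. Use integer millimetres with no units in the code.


cube([1167, 267, 192]);
translate([0, 267, 192]) cube([1167, 267, 192]);
translate([0, 534, 384]) cube([1167, 267, 192]);
translate([0, 801, 576]) cube([1167, 267, 192]);
translate([0, 1068, 768]) cube([1167, 267, 192]);


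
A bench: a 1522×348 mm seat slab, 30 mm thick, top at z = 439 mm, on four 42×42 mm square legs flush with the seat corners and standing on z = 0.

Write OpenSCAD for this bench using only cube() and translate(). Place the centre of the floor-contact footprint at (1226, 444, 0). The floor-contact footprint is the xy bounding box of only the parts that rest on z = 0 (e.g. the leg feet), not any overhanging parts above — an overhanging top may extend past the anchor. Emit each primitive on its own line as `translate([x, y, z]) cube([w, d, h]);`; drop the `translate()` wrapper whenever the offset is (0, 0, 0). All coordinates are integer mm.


translate([465, 270, 409]) cube([1522, 348, 30]);
translate([465, 270, 0]) cube([42, 42, 409]);
translate([465, 576, 0]) cube([42, 42, 409]);
translate([1945, 270, 0]) cube([42, 42, 409]);
translate([1945, 576, 0]) cube([42, 42, 409]);


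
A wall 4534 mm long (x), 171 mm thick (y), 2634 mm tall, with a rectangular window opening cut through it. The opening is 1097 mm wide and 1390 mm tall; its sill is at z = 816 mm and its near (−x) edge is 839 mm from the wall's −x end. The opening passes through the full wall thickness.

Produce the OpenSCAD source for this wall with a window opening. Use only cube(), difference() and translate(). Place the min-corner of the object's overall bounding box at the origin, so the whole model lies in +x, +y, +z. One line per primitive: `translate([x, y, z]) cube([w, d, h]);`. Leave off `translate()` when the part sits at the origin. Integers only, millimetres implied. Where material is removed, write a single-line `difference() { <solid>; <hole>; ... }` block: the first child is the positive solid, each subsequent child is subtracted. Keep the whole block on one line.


difference() { cube([4534, 171, 2634]); translate([839, 0, 816]) cube([1097, 171, 1390]); }


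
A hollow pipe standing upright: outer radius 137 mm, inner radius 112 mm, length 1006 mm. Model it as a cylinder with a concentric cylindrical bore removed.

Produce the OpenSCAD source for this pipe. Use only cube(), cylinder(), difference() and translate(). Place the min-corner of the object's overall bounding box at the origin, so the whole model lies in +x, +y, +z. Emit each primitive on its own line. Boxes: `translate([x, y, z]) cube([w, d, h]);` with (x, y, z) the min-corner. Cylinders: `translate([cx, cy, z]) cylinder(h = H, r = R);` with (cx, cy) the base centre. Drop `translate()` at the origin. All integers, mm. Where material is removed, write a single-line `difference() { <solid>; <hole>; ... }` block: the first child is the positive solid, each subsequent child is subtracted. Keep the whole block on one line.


difference() { translate([137, 137, 0]) cylinder(h = 1006, r = 137); translate([137, 137, 0]) cylinder(h = 1006, r = 112); }


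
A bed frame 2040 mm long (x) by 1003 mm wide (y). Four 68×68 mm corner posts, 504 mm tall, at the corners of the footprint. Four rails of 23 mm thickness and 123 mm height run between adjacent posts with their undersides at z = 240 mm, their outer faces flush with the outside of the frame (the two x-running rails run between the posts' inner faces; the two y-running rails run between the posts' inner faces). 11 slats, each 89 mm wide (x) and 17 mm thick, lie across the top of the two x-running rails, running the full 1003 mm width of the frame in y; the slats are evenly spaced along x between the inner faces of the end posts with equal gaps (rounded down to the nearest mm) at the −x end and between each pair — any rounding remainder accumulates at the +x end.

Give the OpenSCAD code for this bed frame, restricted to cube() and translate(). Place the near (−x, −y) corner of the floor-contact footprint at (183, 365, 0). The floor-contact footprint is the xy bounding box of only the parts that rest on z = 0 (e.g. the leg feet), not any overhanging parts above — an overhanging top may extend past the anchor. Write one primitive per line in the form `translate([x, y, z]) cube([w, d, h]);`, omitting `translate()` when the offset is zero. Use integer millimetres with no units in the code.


translate([183, 365, 0]) cube([68, 68, 504]);
translate([183, 1300, 0]) cube([68, 68, 504]);
translate([2155, 365, 0]) cube([68, 68, 504]);
translate([2155, 1300, 0]) cube([68, 68, 504]);
translate([251, 365, 240]) cube([1904, 23, 123]);
translate([251, 1345, 240]) cube([1904, 23, 123]);
translate([183, 433, 240]) cube([23, 867, 123]);
translate([2200, 433, 240]) cube([23, 867, 123]);
translate([328, 365, 363]) cube([89, 1003, 17]);
translate([494, 365, 363]) cube([89, 1003, 17]);
translate([660, 365, 363]) cube([89, 1003, 17]);
translate([826, 365, 363]) cube([89, 1003, 17]);
translate([992, 365, 363]) cube([89, 1003, 17]);
translate([1158, 365, 363]) cube([89, 1003, 17]);
translate([1324, 365, 363]) cube([89, 1003, 17]);
translate([1490, 365, 363]) cube([89, 1003, 17]);
translate([1656, 365, 363]) cube([89, 1003, 17]);
translate([1822, 365, 363]) cube([89, 1003, 17]);
translate([1988, 365, 363]) cube([89, 1003, 17]);


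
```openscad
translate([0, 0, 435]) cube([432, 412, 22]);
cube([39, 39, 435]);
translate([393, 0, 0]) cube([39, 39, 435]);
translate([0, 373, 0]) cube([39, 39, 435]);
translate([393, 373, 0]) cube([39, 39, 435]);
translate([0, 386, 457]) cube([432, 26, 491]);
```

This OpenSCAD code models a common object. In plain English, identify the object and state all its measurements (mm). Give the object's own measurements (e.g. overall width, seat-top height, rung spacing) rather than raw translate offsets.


A chair. The seat is a 432×412×22 mm slab with its top at z = 457 mm, on four 39×39 mm corner legs (flush with the seat edges, standing on z = 0). A flat backrest 26 mm thick, 491 mm tall, spans the full seat width and rises from the seat top along its +y edge, rear face flush with the rear of the seat.


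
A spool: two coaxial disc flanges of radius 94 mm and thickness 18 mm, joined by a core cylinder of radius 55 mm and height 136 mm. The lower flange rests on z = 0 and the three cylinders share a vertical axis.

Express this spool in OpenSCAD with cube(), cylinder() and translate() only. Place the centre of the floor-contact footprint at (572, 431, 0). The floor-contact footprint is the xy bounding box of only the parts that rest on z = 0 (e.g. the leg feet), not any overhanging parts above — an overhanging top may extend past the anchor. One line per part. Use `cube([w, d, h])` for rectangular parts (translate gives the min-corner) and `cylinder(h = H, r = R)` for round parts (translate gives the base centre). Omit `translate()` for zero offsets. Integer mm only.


translate([572, 431, 0]) cylinder(h = 18, r = 94);
translate([572, 431, 18]) cylinder(h = 136, r = 55);
translate([572, 431, 154]) cylinder(h = 18, r = 94);


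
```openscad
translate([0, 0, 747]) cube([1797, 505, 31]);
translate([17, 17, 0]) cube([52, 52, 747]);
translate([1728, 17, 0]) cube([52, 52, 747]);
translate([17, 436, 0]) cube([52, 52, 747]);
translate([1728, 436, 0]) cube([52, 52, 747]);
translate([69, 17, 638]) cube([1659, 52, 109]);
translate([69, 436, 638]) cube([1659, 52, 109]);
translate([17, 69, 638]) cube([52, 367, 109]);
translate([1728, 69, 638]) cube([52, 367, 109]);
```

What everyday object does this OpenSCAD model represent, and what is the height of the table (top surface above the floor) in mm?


A table. The table height is 778 mm.

A 1797×505×31 slab sits at z = 747 on four 52 mm square posts — a table. The top surface is at 747 + 31 = 778 mm.


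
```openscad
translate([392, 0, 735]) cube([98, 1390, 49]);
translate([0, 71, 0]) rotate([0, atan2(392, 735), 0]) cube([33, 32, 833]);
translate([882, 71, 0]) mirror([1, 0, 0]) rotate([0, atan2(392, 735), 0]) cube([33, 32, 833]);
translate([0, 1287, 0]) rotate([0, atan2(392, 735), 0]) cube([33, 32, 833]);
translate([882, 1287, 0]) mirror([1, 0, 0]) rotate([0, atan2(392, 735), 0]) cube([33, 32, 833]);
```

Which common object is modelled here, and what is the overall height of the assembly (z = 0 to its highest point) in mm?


A sawhorse. The overall height is 784 mm.

A beam across two mirrored pairs of raked legs — a sawhorse. The beam's underside is at z = 735 (matching the legs' vertical rise in atan2(392, 735)) and the beam is 49 mm tall, so its top is at 735 + 49 = 784 mm. The raked legs top out at the beam's underside, so that is the highest point.


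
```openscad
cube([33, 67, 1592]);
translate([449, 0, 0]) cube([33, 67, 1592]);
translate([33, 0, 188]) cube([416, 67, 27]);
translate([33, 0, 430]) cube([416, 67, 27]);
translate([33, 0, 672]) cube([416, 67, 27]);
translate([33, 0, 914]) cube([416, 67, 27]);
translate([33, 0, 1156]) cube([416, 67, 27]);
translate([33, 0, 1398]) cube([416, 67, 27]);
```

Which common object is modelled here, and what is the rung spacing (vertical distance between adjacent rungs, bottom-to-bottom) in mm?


A ladder. The rung spacing is 242 mm.

Two tall 33×67 posts with 6 short bars between them — a ladder. Adjacent rungs sit at z = 188 and z = 430, so the spacing is 430 − 188 = 242 mm.


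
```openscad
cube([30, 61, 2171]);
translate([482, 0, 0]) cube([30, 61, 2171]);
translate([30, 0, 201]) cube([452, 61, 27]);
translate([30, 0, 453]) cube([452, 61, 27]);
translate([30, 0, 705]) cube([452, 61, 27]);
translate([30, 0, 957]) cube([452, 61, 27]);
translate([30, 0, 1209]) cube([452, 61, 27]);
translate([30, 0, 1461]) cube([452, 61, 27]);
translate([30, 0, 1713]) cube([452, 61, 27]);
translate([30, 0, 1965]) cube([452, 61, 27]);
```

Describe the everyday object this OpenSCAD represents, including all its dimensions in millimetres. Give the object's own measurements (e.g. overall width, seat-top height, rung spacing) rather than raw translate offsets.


A straight ladder. Two 30×61 mm vertical rails, 2171 mm tall, stand 512 mm apart (outside-to-outside) with their front faces coplanar on the −y side. 8 rungs, each 61 mm deep and 27 mm tall, span between the inner faces of the rails, front faces flush with the rails. The lowest rung's underside is at z = 201 mm and rungs are spaced 252 mm apart (underside to underside).


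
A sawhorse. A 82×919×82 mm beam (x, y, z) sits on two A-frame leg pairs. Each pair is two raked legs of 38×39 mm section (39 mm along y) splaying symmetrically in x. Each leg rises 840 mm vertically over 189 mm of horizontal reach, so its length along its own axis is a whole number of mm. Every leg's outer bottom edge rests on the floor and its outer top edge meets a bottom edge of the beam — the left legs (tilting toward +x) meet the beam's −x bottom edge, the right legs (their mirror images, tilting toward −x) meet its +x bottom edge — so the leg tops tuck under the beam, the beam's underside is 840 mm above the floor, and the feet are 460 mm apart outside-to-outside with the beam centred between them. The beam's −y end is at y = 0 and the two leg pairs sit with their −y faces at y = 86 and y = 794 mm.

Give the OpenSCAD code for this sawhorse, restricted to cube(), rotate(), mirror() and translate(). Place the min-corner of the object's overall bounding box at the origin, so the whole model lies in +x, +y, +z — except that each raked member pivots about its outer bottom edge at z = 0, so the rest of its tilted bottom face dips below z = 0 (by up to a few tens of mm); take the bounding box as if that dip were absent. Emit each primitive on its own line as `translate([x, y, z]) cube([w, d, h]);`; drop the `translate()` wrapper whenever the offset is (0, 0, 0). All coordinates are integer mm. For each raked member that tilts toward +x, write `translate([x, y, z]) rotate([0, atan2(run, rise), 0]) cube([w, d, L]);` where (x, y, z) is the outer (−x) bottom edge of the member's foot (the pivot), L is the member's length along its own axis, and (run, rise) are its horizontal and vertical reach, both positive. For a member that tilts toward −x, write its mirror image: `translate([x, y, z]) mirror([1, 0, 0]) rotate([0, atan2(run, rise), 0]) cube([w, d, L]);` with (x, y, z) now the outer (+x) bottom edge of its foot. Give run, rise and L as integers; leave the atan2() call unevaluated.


translate([189, 0, 840]) cube([82, 919, 82]);
translate([0, 86, 0]) rotate([0, atan2(189, 840), 0]) cube([38, 39, 861]);
translate([460, 86, 0]) mirror([1, 0, 0]) rotate([0, atan2(189, 840), 0]) cube([38, 39, 861]);
translate([0, 794, 0]) rotate([0, atan2(189, 840), 0]) cube([38, 39, 861]);
translate([460, 794, 0]) mirror([1, 0, 0]) rotate([0, atan2(189, 840), 0]) cube([38, 39, 861]);


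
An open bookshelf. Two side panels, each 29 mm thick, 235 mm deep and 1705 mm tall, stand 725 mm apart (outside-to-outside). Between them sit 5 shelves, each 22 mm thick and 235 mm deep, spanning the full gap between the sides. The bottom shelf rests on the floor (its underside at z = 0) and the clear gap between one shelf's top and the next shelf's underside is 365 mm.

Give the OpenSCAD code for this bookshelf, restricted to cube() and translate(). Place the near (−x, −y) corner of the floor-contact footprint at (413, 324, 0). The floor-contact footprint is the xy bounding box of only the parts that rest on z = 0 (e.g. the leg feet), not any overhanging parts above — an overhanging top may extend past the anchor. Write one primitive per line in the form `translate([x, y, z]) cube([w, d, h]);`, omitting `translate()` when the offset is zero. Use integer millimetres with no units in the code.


translate([413, 324, 0]) cube([29, 235, 1705]);
translate([1109, 324, 0]) cube([29, 235, 1705]);
translate([442, 324, 0]) cube([667, 235, 22]);
translate([442, 324, 387]) cube([667, 235, 22]);
translate([442, 324, 774]) cube([667, 235, 22]);
translate([442, 324, 1161]) cube([667, 235, 22]);
translate([442, 324, 1548]) cube([667, 235, 22]);


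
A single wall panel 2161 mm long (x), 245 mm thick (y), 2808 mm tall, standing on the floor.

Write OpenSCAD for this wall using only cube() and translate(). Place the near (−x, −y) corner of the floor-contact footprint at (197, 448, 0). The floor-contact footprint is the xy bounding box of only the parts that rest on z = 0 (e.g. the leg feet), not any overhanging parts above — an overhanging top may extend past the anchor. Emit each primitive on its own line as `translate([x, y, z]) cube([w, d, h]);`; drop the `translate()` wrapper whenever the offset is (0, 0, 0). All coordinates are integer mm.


translate([197, 448, 0]) cube([2161, 245, 2808]);


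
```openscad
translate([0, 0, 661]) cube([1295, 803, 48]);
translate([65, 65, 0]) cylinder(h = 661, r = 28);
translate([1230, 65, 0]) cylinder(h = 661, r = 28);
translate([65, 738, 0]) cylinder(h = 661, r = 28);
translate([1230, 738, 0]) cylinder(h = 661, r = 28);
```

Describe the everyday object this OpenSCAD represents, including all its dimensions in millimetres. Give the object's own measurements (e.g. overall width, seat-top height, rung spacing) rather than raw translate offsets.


A rectangular dining table. The top is 1295×803×48 mm with its upper surface at z = 709 mm. It stands on four round legs of 56 mm diameter, each leg's bounding box inset 37 mm from the nearest pair of top edges, running from the floor to the underside of the top.


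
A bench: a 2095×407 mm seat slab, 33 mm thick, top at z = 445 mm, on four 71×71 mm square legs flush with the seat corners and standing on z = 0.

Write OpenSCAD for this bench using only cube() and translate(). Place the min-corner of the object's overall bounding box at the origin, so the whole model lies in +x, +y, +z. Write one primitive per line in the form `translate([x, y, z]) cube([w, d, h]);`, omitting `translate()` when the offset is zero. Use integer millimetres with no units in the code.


translate([0, 0, 412]) cube([2095, 407, 33]);
cube([71, 71, 412]);
translate([0, 336, 0]) cube([71, 71, 412]);
translate([2024, 0, 0]) cube([71, 71, 412]);
translate([2024, 336, 0]) cube([71, 71, 412]);


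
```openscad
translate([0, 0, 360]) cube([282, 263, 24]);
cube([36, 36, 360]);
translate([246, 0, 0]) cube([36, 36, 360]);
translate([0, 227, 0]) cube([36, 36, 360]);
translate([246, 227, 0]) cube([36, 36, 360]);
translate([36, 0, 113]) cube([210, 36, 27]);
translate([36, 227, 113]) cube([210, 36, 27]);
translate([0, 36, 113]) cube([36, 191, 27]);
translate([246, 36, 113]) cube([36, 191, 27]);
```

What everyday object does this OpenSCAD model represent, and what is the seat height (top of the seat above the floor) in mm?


A stool. The seat height is 384 mm.

A 282×263×24 slab at z = 360 on four corner posts — a stool. The seat top is 360 + 24 = 384 mm.


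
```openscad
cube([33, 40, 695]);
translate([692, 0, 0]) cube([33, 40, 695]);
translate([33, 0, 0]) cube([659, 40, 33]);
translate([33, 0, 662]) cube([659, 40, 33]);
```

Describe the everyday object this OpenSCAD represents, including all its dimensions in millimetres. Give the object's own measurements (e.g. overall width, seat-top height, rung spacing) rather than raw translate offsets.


A rectangular picture frame lying in the x–z plane (depth along y). The opening is 659 mm wide (x) by 629 mm tall (z), surrounded by a border 33 mm wide on all four sides. The frame is 40 mm deep and is made of two full-height vertical stiles with two horizontal rails fitted between them.


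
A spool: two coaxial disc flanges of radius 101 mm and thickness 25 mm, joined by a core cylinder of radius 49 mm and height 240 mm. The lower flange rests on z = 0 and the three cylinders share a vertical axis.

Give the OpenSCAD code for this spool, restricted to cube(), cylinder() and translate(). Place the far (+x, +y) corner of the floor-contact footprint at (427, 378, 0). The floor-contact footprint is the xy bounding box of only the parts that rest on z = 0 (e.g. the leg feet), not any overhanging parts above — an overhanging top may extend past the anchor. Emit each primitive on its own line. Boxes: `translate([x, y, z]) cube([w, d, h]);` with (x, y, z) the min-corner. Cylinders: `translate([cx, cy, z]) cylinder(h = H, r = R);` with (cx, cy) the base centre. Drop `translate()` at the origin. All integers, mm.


translate([326, 277, 0]) cylinder(h = 25, r = 101);
translate([326, 277, 25]) cylinder(h = 240, r = 49);
translate([326, 277, 265]) cylinder(h = 25, r = 101);


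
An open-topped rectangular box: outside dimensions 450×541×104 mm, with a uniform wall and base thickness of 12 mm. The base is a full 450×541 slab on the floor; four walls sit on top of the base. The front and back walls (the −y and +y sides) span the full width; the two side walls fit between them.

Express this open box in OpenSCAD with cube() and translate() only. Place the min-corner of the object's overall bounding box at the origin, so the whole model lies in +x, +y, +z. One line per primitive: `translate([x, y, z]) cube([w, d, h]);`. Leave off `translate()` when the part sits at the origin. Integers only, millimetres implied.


cube([450, 541, 12]);
translate([0, 0, 12]) cube([450, 12, 92]);
translate([0, 529, 12]) cube([450, 12, 92]);
translate([0, 12, 12]) cube([12, 517, 92]);
translate([438, 12, 12]) cube([12, 517, 92]);


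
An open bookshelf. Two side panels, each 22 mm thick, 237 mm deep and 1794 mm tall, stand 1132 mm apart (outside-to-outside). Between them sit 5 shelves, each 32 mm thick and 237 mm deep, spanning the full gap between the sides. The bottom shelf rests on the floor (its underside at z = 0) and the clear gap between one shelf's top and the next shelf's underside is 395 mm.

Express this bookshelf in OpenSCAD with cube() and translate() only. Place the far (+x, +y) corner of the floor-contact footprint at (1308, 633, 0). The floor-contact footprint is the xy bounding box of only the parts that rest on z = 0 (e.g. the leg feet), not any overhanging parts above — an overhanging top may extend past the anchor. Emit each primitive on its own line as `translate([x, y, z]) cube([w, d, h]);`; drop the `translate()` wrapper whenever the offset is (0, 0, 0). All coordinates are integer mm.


translate([176, 396, 0]) cube([22, 237, 1794]);
translate([1286, 396, 0]) cube([22, 237, 1794]);
translate([198, 396, 0]) cube([1088, 237, 32]);
translate([198, 396, 427]) cube([1088, 237, 32]);
translate([198, 396, 854]) cube([1088, 237, 32]);
translate([198, 396, 1281]) cube([1088, 237, 32]);
translate([198, 396, 1708]) cube([1088, 237, 32]);


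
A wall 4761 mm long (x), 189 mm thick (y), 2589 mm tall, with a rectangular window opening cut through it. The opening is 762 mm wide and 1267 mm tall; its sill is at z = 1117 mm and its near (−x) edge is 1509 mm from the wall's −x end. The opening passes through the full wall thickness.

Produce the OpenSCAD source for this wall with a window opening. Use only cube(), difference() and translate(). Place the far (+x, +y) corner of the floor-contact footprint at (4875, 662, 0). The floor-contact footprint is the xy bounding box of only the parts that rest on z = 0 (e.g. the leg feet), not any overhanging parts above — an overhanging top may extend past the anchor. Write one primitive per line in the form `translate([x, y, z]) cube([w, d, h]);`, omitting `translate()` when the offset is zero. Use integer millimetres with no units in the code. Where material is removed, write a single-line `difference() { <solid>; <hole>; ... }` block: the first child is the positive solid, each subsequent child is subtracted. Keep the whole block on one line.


difference() { translate([114, 473, 0]) cube([4761, 189, 2589]); translate([1623, 473, 1117]) cube([762, 189, 1267]); }


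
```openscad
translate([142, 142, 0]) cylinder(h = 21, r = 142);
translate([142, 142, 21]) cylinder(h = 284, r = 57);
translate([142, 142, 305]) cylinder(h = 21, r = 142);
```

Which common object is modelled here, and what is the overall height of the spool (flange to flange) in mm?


A spool. The overall height is 326 mm.

Three coaxial cylinders, large–small–large — a spool. Two 21 mm flanges and a 284 mm core give 21 + 284 + 21 = 326 mm.


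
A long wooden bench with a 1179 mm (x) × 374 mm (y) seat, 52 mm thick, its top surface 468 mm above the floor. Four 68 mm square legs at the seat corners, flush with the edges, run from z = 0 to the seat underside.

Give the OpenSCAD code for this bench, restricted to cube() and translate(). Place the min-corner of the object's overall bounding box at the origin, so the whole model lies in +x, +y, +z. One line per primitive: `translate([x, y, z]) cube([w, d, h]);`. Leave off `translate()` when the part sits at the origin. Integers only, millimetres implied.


// leg_h = 468 − 52 = 416
translate([0, 0, 416]) cube([1179, 374, 52]);
cube([68, 68, 416]);
translate([0, 306, 0]) cube([68, 68, 416]);
translate([1111, 0, 0]) cube([68, 68, 416]);
translate([1111, 306, 0]) cube([68, 68, 416]);


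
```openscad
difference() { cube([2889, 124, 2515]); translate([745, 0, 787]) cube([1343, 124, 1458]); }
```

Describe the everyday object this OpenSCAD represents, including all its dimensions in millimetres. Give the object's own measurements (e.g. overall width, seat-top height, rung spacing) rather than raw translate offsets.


A wall 2889 mm long (x), 124 mm thick (y), 2515 mm tall, with a rectangular window opening cut through it. The opening is 1343 mm wide and 1458 mm tall; its sill is at z = 787 mm and its near (−x) edge is 745 mm from the wall's −x end. The opening passes through the full wall thickness.


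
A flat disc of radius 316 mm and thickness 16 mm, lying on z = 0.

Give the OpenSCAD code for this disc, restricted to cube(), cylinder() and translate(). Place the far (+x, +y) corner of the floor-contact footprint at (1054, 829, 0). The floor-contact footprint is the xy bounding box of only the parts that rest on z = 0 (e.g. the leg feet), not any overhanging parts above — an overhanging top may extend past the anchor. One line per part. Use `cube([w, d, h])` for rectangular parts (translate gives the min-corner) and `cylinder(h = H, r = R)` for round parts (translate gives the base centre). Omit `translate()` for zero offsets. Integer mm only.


translate([738, 513, 0]) cylinder(h = 16, r = 316);


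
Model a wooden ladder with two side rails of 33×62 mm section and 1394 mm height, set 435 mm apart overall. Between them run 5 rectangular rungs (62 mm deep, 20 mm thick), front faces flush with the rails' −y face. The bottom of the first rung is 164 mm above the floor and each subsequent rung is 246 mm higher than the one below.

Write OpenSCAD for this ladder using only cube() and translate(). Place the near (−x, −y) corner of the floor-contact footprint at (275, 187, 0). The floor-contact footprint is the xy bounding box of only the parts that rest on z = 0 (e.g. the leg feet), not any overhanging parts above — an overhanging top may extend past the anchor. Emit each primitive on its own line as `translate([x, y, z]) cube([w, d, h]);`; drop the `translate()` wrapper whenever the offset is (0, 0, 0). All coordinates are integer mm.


translate([275, 187, 0]) cube([33, 62, 1394]);
translate([677, 187, 0]) cube([33, 62, 1394]);
translate([308, 187, 164]) cube([369, 62, 20]);
translate([308, 187, 410]) cube([369, 62, 20]);
translate([308, 187, 656]) cube([369, 62, 20]);
translate([308, 187, 902]) cube([369, 62, 20]);
translate([308, 187, 1148]) cube([369, 62, 20]);


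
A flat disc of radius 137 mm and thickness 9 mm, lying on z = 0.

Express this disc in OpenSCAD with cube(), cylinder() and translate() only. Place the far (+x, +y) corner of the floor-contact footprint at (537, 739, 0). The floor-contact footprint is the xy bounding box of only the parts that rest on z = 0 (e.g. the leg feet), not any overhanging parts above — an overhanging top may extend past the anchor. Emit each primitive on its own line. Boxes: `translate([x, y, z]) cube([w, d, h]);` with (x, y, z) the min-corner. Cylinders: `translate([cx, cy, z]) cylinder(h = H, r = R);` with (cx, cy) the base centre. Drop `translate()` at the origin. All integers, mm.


translate([400, 602, 0]) cylinder(h = 9, r = 137);


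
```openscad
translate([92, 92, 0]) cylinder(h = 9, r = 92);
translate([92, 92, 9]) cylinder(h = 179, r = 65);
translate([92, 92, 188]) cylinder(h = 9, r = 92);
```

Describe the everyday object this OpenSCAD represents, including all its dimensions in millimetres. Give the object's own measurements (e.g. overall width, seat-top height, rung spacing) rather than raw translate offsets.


A spool: two coaxial disc flanges of radius 92 mm and thickness 9 mm, joined by a core cylinder of radius 65 mm and height 179 mm. The lower flange rests on z = 0 and the three cylinders share a vertical axis.


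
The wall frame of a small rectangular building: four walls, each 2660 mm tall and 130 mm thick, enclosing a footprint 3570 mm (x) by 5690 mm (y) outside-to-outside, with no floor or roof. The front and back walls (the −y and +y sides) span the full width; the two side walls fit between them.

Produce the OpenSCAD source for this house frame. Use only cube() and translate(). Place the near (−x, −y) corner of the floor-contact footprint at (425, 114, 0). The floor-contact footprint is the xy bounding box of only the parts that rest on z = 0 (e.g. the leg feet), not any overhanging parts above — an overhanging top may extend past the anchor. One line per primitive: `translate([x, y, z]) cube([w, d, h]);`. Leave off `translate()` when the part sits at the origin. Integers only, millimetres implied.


translate([425, 114, 0]) cube([3570, 130, 2660]);
translate([425, 5674, 0]) cube([3570, 130, 2660]);
translate([425, 244, 0]) cube([130, 5430, 2660]);
translate([3865, 244, 0]) cube([130, 5430, 2660]);


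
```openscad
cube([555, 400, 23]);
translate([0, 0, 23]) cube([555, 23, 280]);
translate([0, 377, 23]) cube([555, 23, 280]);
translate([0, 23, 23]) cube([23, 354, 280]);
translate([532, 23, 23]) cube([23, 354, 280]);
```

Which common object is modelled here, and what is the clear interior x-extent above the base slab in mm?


An open box. The internal width is 509 mm.

A 555×400 base slab with four walls standing on it — an open box. The base is 555 mm wide and the walls are 23 mm thick, so the internal width is 555 − 2 × 23 = 509 mm.


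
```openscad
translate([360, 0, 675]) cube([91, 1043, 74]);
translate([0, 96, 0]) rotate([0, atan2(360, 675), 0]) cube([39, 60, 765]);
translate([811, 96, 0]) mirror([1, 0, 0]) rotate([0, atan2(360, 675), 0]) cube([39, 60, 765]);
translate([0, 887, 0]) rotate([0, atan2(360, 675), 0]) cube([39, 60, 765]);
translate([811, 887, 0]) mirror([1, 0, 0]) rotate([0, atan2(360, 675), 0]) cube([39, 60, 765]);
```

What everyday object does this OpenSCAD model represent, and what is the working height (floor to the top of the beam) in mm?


A sawhorse. The overall height is 749 mm.

A beam across two mirrored pairs of raked legs — a sawhorse. The beam's underside is at z = 675 (matching the legs' vertical rise in atan2(360, 675)) and the beam is 74 mm tall, so its top is at 675 + 74 = 749 mm. The raked legs top out at the beam's underside, so that is the highest point.
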